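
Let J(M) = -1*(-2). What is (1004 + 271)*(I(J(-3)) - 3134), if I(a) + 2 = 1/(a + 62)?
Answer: -255896325/64 ≈ -3.9984e+6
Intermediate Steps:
J(M) = 2
I(a) = -2 + 1/(62 + a) (I(a) = -2 + 1/(a + 62) = -2 + 1/(62 + a))
(1004 + 271)*(I(J(-3)) - 3134) = (1004 + 271)*((-123 - 2*2)/(62 + 2) - 3134) = 1275*((-123 - 4)/64 - 3134) = 1275*((1/64)*(-127) - 3134) = 1275*(-127/64 - 3134) = 1275*(-200703/64) = -255896325/64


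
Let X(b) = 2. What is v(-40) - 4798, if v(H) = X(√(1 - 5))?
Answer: -4796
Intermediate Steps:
v(H) = 2
v(-40) - 4798 = 2 - 4798 = -4796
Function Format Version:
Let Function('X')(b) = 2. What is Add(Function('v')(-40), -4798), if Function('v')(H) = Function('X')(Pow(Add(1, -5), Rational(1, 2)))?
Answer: -4796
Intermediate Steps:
Function('v')(H) = 2
Add(Function('v')(-40), -4798) = Add(2, -4798) = -4796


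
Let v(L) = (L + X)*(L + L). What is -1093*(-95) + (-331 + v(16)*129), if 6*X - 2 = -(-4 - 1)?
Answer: 174368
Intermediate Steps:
X = 7/6 (X = ⅓ + (-(-4 - 1))/6 = ⅓ + (-1*(-5))/6 = ⅓ + (⅙)*5 = ⅓ + ⅚ = 7/6 ≈ 1.1667)
v(L) = 2*L*(7/6 + L) (v(L) = (L + 7/6)*(L + L) = (7/6 + L)*(2*L) = 2*L*(7/6 + L))
-1093*(-95) + (-331 + v(16)*129) = -1093*(-95) + (-331 + ((⅓)*16*(7 + 6*16))*129) = 103835 + (-331 + ((⅓)*16*(7 + 96))*129) = 103835 + (-331 + ((⅓)*16*103)*129) = 103835 + (-331 + (1648/3)*129) = 103835 + (-331 + 70864) = 103835 + 70533 = 174368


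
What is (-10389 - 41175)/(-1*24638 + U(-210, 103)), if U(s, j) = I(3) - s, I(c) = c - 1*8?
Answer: 51564/24433 ≈ 2.1104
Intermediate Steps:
I(c) = -8 + c (I(c) = c - 8 = -8 + c)
U(s, j) = -5 - s (U(s, j) = (-8 + 3) - s = -5 - s)
(-10389 - 41175)/(-1*24638 + U(-210, 103)) = (-10389 - 41175)/(-1*24638 + (-5 - 1*(-210))) = -51564/(-24638 + (-5 + 210)) = -51564/(-24638 + 205) = -51564/(-24433) = -51564*(-1/24433) = 51564/24433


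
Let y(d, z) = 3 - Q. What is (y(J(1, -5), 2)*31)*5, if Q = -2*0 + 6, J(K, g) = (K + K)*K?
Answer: -465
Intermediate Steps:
J(K, g) = 2*K² (J(K, g) = (2*K)*K = 2*K²)
Q = 6 (Q = 0 + 6 = 6)
y(d, z) = -3 (y(d, z) = 3 - 1*6 = 3 - 6 = -3)
(y(J(1, -5), 2)*31)*5 = -3*31*5 = -93*5 = -465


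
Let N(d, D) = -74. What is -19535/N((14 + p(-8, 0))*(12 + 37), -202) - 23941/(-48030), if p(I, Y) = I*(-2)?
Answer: 235009421/888555 ≈ 264.48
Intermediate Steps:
p(I, Y) = -2*I
-19535/N((14 + p(-8, 0))*(12 + 37), -202) - 23941/(-48030) = -19535/(-74) - 23941/(-48030) = -19535*(-1/74) - 23941*(-1/48030) = 19535/74 + 23941/48030 = 235009421/888555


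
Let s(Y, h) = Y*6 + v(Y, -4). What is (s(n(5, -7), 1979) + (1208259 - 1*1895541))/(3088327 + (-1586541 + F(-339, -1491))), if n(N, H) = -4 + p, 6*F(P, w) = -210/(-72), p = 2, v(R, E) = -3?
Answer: -49485384/108128627 ≈ -0.45765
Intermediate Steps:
F(P, w) = 35/72 (F(P, w) = (-210/(-72))/6 = (-210*(-1/72))/6 = (1/6)*(35/12) = 35/72)
n(N, H) = -2 (n(N, H) = -4 + 2 = -2)
s(Y, h) = -3 + 6*Y (s(Y, h) = Y*6 - 3 = 6*Y - 3 = -3 + 6*Y)
(s(n(5, -7), 1979) + (1208259 - 1*1895541))/(3088327 + (-1586541 + F(-339, -1491))) = ((-3 + 6*(-2)) + (1208259 - 1*1895541))/(3088327 + (-1586541 + 35/72)) = ((-3 - 12) + (1208259 - 1895541))/(3088327 - 114230917/72) = (-15 - 687282)/(108128627/72) = -687297*72/108128627 = -49485384/108128627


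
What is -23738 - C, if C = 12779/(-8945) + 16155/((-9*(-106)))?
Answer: -22522361161/948170 ≈ -23754.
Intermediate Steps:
C = 14701701/948170 (C = 12779*(-1/8945) + 16155/954 = -12779/8945 + 16155*(1/954) = -12779/8945 + 1795/106 = 14701701/948170 ≈ 15.505)
-23738 - C = -23738 - 1*14701701/948170 = -23738 - 14701701/948170 = -22522361161/948170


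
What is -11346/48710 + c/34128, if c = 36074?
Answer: 342487063/415593720 ≈ 0.82409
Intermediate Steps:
-11346/48710 + c/34128 = -11346/48710 + 36074/34128 = -11346*1/48710 + 36074*(1/34128) = -5673/24355 + 18037/17064 = 342487063/415593720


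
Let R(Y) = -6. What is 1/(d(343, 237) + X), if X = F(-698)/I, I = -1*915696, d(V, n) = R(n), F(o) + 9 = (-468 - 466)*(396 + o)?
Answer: -915696/5776235 ≈ -0.15853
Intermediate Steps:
F(o) = -369873 - 934*o (F(o) = -9 + (-468 - 466)*(396 + o) = -9 - 934*(396 + o) = -9 + (-369864 - 934*o) = -369873 - 934*o)
d(V, n) = -6
I = -915696
X = -282059/915696 (X = (-369873 - 934*(-698))/(-915696) = (-369873 + 651932)*(-1/915696) = 282059*(-1/915696) = -282059/915696 ≈ -0.30803)
1/(d(343, 237) + X) = 1/(-6 - 282059/915696) = 1/(-5776235/915696) = -915696/5776235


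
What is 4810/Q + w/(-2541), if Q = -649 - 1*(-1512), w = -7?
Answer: 1746893/313269 ≈ 5.5763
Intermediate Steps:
Q = 863 (Q = -649 + 1512 = 863)
4810/Q + w/(-2541) = 4810/863 - 7/(-2541) = 4810*(1/863) - 7*(-1/2541) = 4810/863 + 1/363 = 1746893/313269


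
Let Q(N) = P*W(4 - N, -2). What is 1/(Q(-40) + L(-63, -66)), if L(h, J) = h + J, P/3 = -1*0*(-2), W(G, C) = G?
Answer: -1/129 ≈ -0.0077519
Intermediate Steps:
P = 0 (P = 3*(-1*0*(-2)) = 3*(0*(-2)) = 3*0 = 0)
Q(N) = 0 (Q(N) = 0*(4 - N) = 0)
L(h, J) = J + h
1/(Q(-40) + L(-63, -66)) = 1/(0 + (-66 - 63)) = 1/(0 - 129) = 1/(-129) = -1/129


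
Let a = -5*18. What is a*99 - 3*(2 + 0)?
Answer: -8916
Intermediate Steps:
a = -90
a*99 - 3*(2 + 0) = -90*99 - 3*(2 + 0) = -8910 - 3*2 = -8910 - 6 = -8916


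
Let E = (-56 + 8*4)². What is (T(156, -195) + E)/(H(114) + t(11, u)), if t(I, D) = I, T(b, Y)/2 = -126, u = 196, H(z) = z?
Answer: 324/125 ≈ 2.5920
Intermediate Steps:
T(b, Y) = -252 (T(b, Y) = 2*(-126) = -252)
E = 576 (E = (-56 + 32)² = (-24)² = 576)
(T(156, -195) + E)/(H(114) + t(11, u)) = (-252 + 576)/(114 + 11) = 324/125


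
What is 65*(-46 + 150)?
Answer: 6760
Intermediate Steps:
65*(-46 + 150) = 65*104 = 6760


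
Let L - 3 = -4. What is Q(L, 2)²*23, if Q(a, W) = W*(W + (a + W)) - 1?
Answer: 575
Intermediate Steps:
L = -1 (L = 3 - 4 = -1)
Q(a, W) = -1 + W*(a + 2*W) (Q(a, W) = W*(W + (W + a)) - 1 = W*(a + 2*W) - 1 = -1 + W*(a + 2*W))
Q(L, 2)²*23 = (-1 + 2*2² + 2*(-1))²*23 = (-1 + 2*4 - 2)²*23 = (-1 + 8 - 2)²*23 = 5²*23 = 25*23 = 575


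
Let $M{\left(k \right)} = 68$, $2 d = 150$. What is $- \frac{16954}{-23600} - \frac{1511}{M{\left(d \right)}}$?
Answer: $- \frac{4313341}{200600} \approx -21.502$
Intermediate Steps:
$d = 75$ ($d = \frac{1}{2} \cdot 150 = 75$)
$- \frac{16954}{-23600} - \frac{1511}{M{\left(d \right)}} = - \frac{16954}{-23600} - \frac{1511}{68} = \left(-16954\right) \left(- \frac{1}{23600}\right) - \frac{1511}{68} = \frac{8477}{11800} - \frac{1511}{68} = - \frac{4313341}{200600}$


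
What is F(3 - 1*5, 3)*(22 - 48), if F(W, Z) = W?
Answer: 52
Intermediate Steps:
F(3 - 1*5, 3)*(22 - 48) = (3 - 1*5)*(22 - 48) = (3 - 5)*(-26) = -2*(-26) = 52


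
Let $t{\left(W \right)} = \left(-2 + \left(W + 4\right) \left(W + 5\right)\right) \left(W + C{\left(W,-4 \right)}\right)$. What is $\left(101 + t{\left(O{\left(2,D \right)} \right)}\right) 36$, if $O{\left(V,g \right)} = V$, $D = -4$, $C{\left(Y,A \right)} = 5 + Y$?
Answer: $16596$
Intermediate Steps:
$t{\left(W \right)} = \left(-2 + \left(4 + W\right) \left(5 + W\right)\right) \left(5 + 2 W\right)$ ($t{\left(W \right)} = \left(-2 + \left(W + 4\right) \left(W + 5\right)\right) \left(W + \left(5 + W\right)\right) = \left(-2 + \left(4 + W\right) \left(5 + W\right)\right) \left(5 + 2 W\right)$)
$\left(101 + t{\left(O{\left(2,D \right)} \right)}\right) 36 = \left(101 + \left(90 + 2 \cdot 2^{3} + 23 \cdot 2^{2} + 81 \cdot 2\right)\right) 36 = \left(101 + \left(90 + 2 \cdot 8 + 23 \cdot 4 + 162\right)\right) 36 = \left(101 + \left(90 + 16 + 92 + 162\right)\right) 36 = \left(101 + 360\right) 36 = 461 \cdot 36 = 16596$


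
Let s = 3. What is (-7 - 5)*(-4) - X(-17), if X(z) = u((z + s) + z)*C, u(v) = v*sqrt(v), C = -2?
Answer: 48 - 62*I*sqrt(31) ≈ 48.0 - 345.2*I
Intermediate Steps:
u(v) = v**(3/2)
X(z) = -2*(3 + 2*z)**(3/2) (X(z) = ((z + 3) + z)**(3/2)*(-2) = ((3 + z) + z)**(3/2)*(-2) = (3 + 2*z)**(3/2)*(-2) = -2*(3 + 2*z)**(3/2))
(-7 - 5)*(-4) - X(-17) = (-7 - 5)*(-4) - (-2)*(3 + 2*(-17))**(3/2) = -12*(-4) - (-2)*(3 - 34)**(3/2) = 48 - (-2)*(-31)**(3/2) = 48 - (-2)*(-31*I*sqrt(31)) = 48 - 62*I*sqrt(31)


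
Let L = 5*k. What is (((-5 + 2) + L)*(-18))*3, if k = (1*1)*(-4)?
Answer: 1242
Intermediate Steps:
k = -4 (k = 1*(-4) = -4)
L = -20 (L = 5*(-4) = -20)
(((-5 + 2) + L)*(-18))*3 = (((-5 + 2) - 20)*(-18))*3 = ((-3 - 20)*(-18))*3 = -23*(-18)*3 = 414*3 = 1242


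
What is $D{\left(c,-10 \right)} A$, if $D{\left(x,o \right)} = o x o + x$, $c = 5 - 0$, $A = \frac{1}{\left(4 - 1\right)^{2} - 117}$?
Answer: $- \frac{505}{108} \approx -4.6759$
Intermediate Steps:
$A = - \frac{1}{108}$ ($A = \frac{1}{3^{2} - 117} = \frac{1}{9 - 117} = \frac{1}{-108} = - \frac{1}{108} \approx -0.0092593$)
$c = 5$ ($c = 5 + 0 = 5$)
$D{\left(x,o \right)} = x + x o^{2}$ ($D{\left(x,o \right)} = x o^{2} + x = x + x o^{2}$)
$D{\left(c,-10 \right)} A = 5 \left(1 + \left(-10\right)^{2}\right) \left(- \frac{1}{108}\right) = 5 \left(1 + 100\right) \left(- \frac{1}{108}\right) = 5 \cdot 101 \left(- \frac{1}{108}\right) = 505 \left(- \frac{1}{108}\right) = - \frac{505}{108}$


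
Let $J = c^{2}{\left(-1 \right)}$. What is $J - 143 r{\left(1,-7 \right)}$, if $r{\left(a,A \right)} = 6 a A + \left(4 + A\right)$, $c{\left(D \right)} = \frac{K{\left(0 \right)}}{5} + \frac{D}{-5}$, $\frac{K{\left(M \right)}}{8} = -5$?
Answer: $\frac{162396}{25} \approx 6495.8$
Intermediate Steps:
$K{\left(M \right)} = -40$ ($K{\left(M \right)} = 8 \left(-5\right) = -40$)
$c{\left(D \right)} = -8 - \frac{D}{5}$ ($c{\left(D \right)} = - \frac{40}{5} + \frac{D}{-5} = \left(-40\right) \frac{1}{5} + D \left(- \frac{1}{5}\right) = -8 - \frac{D}{5}$)
$r{\left(a,A \right)} = 4 + A + 6 A a$ ($r{\left(a,A \right)} = 6 A a + \left(4 + A\right) = 4 + A + 6 A a$)
$J = \frac{1521}{25}$ ($J = \left(-8 - - \frac{1}{5}\right)^{2} = \left(-8 + \frac{1}{5}\right)^{2} = \left(- \frac{39}{5}\right)^{2} = \frac{1521}{25} \approx 60.84$)
$J - 143 r{\left(1,-7 \right)} = \frac{1521}{25} - 143 \left(4 - 7 + 6 \left(-7\right) 1\right) = \frac{1521}{25} - 143 \left(4 - 7 - 42\right) = \frac{1521}{25} - -6435 = \frac{1521}{25} + 6435 = \frac{162396}{25}$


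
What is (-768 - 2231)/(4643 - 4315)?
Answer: -2999/328 ≈ -9.1433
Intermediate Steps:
(-768 - 2231)/(4643 - 4315) = -2999/328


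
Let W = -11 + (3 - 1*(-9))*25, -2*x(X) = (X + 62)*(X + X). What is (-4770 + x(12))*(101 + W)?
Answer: -2206620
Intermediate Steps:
x(X) = -X*(62 + X) (x(X) = -(X + 62)*(X + X)/2 = -(62 + X)*2*X/2 = -X*(62 + X))
W = 289 (W = -11 + (3 + 9)*25 = -11 + 12*25 = -11 + 300 = 289)
(-4770 + x(12))*(101 + W) = (-4770 - 1*12*(62 + 12))*(101 + 289) = (-4770 - 1*12*74)*390 = (-4770 - 888)*390 = -5658*390 = -2206620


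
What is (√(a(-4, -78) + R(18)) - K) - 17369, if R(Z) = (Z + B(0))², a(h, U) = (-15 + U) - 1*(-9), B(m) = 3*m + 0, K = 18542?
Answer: -35911 + 4*√15 ≈ -35896.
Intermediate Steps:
B(m) = 3*m
a(h, U) = -6 + U (a(h, U) = (-15 + U) + 9 = -6 + U)
R(Z) = Z² (R(Z) = (Z + 3*0)² = (Z + 0)² = Z²)
(√(a(-4, -78) + R(18)) - K) - 17369 = (√((-6 - 78) + 18²) - 1*18542) - 17369 = (√(-84 + 324) - 18542) - 17369 = (√240 - 18542) - 17369 = (4*√15 - 18542) - 17369 = (-18542 + 4*√15) - 17369 = -35911 + 4*√15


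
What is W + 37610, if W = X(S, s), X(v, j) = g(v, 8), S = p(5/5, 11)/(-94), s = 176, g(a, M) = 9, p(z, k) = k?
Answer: 37619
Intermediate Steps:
S = -11/94 (S = 11/(-94) = 11*(-1/94) = -11/94 ≈ -0.11702)
X(v, j) = 9
W = 9
W + 37610 = 9 + 37610 = 37619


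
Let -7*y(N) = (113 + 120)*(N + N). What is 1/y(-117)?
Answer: 7/54522 ≈ 0.00012839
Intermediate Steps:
y(N) = -466*N/7 (y(N) = -(113 + 120)*(N + N)/7 = -233*2*N/7 = -466*N/7)
1/y(-117) = 1/(-466/7*(-117)) = 1/(54522/7) = 7/54522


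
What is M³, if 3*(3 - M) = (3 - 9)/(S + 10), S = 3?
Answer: 68921/2197 ≈ 31.371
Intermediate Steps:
M = 41/13 (M = 3 - (3 - 9)/(3*(3 + 10)) = 3 - (-2)/13 = 3 - ⅓*(-6/13) = 3 + 2/13 = 41/13 ≈ 3.1538)
M³ = (41/13)³ = 68921/2197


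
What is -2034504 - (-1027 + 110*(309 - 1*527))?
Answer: -2009497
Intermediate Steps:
-2034504 - (-1027 + 110*(309 - 1*527)) = -2034504 - (-1027 + 110*(309 - 527)) = -2034504 - (-1027 + 110*(-218)) = -2034504 - (-1027 - 23980) = -2034504 - 1*(-25007) = -2034504 + 25007 = -2009497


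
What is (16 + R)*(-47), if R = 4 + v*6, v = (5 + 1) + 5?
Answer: -4042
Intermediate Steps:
v = 11 (v = 6 + 5 = 11)
R = 70 (R = 4 + 11*6 = 4 + 66 = 70)
(16 + R)*(-47) = (16 + 70)*(-47) = 86*(-47) = -4042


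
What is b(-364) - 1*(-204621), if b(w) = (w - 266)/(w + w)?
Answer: 10640337/52 ≈ 2.0462e+5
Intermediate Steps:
b(w) = (-266 + w)/(2*w) (b(w) = (-266 + w)/((2*w)) = (-266 + w)*(1/(2*w)) = (-266 + w)/(2*w))
b(-364) - 1*(-204621) = (½)*(-266 - 364)/(-364) - 1*(-204621) = (½)*(-1/364)*(-630) + 204621 = 45/52 + 204621 = 10640337/52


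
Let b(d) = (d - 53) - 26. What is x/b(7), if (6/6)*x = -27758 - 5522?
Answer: 4160/9 ≈ 462.22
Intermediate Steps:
b(d) = -79 + d (b(d) = (-53 + d) - 26 = -79 + d)
x = -33280 (x = -27758 - 5522 = -33280)
x/b(7) = -33280/(-79 + 7) = -33280/(-72) = -33280*(-1/72) = 4160/9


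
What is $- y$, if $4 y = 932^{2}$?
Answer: $-217156$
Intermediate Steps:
$y = 217156$ ($y = \frac{932^{2}}{4} = \frac{1}{4} \cdot 868624 = 217156$)
$- y = \left(-1\right) 217156 = -217156$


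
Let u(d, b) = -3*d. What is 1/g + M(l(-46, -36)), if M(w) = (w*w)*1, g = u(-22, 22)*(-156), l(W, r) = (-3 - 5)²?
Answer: 42172415/10296 ≈ 4096.0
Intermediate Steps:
l(W, r) = 64 (l(W, r) = (-8)² = 64)
g = -10296 (g = -3*(-22)*(-156) = 66*(-156) = -10296)
M(w) = w² (M(w) = w²*1 = w²)
1/g + M(l(-46, -36)) = 1/(-10296) + 64² = -1/10296 + 4096 = 42172415/10296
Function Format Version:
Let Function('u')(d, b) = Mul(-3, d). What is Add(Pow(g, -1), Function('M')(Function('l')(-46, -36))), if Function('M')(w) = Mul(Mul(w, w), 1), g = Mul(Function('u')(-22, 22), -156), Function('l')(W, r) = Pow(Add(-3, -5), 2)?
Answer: Rational(42172415, 10296) ≈ 4096.0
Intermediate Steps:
Function('l')(W, r) = 64 (Function('l')(W, r) = Pow(-8, 2) = 64)
g = -10296 (g = Mul(Mul(-3, -22), -156) = Mul(66, -156) = -10296)
Function('M')(w) = Pow(w, 2) (Function('M')(w) = Mul(Pow(w, 2), 1) = Pow(w, 2))
Add(Pow(g, -1), Function('M')(Function('l')(-46, -36))) = Add(Pow(-10296, -1), Pow(64, 2)) = Add(Rational(-1, 10296), 4096) = Rational(42172415, 10296)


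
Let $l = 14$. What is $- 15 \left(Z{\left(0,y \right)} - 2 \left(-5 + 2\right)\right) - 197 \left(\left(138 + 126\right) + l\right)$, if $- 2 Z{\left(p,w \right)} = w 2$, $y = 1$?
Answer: $-54841$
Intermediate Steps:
$Z{\left(p,w \right)} = - w$ ($Z{\left(p,w \right)} = - \frac{w 2}{2} = - \frac{2 w}{2} = - w$)
$- 15 \left(Z{\left(0,y \right)} - 2 \left(-5 + 2\right)\right) - 197 \left(\left(138 + 126\right) + l\right) = - 15 \left(\left(-1\right) 1 - 2 \left(-5 + 2\right)\right) - 197 \left(\left(138 + 126\right) + 14\right) = - 15 \left(-1 - -6\right) - 197 \left(264 + 14\right) = - 15 \left(-1 + 6\right) - 54766 = \left(-15\right) 5 - 54766 = -75 - 54766 = -54841$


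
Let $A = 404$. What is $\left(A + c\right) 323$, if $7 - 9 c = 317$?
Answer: $\frac{1074298}{9} \approx 1.1937 \cdot 10^{5}$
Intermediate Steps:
$c = - \frac{310}{9}$ ($c = \frac{7}{9} - \frac{317}{9} = - \frac{310}{9} \approx -34.444$)
$\left(A + c\right) 323 = \left(404 - \frac{310}{9}\right) 323 = \frac{3326}{9} \cdot 323 = \frac{1074298}{9}$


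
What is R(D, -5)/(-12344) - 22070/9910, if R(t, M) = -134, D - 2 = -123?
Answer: -13555207/6116452 ≈ -2.2162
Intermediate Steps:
D = -121 (D = 2 - 123 = -121)
R(D, -5)/(-12344) - 22070/9910 = -134/(-12344) - 22070/9910 = -134*(-1/12344) - 22070*1/9910 = 67/6172 - 2207/991 = -13555207/6116452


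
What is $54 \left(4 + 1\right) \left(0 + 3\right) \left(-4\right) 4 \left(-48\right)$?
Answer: $622080$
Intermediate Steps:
$54 \left(4 + 1\right) \left(0 + 3\right) \left(-4\right) 4 \left(-48\right) = 54 \cdot 5 \cdot 3 \left(-4\right) 4 \left(-48\right) = 54 \cdot 15 \left(-4\right) 4 \left(-48\right) = 54 \left(\left(-60\right) 4\right) \left(-48\right) = 54 \left(-240\right) \left(-48\right) = \left(-12960\right) \left(-48\right) = 622080$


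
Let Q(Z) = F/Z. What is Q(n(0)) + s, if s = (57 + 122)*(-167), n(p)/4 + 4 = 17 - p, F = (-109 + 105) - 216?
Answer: -388664/13 ≈ -29897.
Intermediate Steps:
F = -220 (F = -4 - 216 = -220)
n(p) = 52 - 4*p (n(p) = -16 + 4*(17 - p) = -16 + (68 - 4*p) = 52 - 4*p)
s = -29893 (s = 179*(-167) = -29893)
Q(Z) = -220/Z
Q(n(0)) + s = -220/(52 - 4*0) - 29893 = -220/(52 + 0) - 29893 = -220/52 - 29893 = -220*1/52 - 29893 = -55/13 - 29893 = -388664/13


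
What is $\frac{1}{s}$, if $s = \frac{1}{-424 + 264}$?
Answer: $-160$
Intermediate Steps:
$s = - \frac{1}{160}$ ($s = \frac{1}{-160} = - \frac{1}{160} \approx -0.00625$)
$\frac{1}{s} = \frac{1}{- \frac{1}{160}} = -160$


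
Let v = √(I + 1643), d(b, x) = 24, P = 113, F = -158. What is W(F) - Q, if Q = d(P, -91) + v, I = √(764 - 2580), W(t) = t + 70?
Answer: -112 - √(1643 + 2*I*√454) ≈ -152.54 - 0.52562*I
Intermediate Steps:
W(t) = 70 + t
I = 2*I*√454 (I = √(-1816) = 2*I*√454 ≈ 42.615*I)
v = √(1643 + 2*I*√454) (v = √(2*I*√454 + 1643) = √(1643 + 2*I*√454) ≈ 40.537 + 0.5256*I)
Q = 24 + √(1643 + 2*I*√454) ≈ 64.537 + 0.52562*I
W(F) - Q = (70 - 158) - (24 + √(1643 + 2*I*√454)) = -88 + (-24 - √(1643 + 2*I*√454)) = -112 - √(1643 + 2*I*√454)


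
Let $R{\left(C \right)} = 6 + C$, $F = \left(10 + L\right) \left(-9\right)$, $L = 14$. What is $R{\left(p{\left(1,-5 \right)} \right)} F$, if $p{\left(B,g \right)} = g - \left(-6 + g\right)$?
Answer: $-2592$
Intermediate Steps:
$p{\left(B,g \right)} = 6$
$F = -216$ ($F = \left(10 + 14\right) \left(-9\right) = 24 \left(-9\right) = -216$)
$R{\left(p{\left(1,-5 \right)} \right)} F = \left(6 + 6\right) \left(-216\right) = 12 \left(-216\right) = -2592$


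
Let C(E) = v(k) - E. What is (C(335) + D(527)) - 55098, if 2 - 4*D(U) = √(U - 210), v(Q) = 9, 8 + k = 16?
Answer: -110847/2 - √317/4 ≈ -55428.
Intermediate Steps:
k = 8 (k = -8 + 16 = 8)
C(E) = 9 - E
D(U) = ½ - √(-210 + U)/4 (D(U) = ½ - √(U - 210)/4 = ½ - √(-210 + U)/4)
(C(335) + D(527)) - 55098 = ((9 - 1*335) + (½ - √(-210 + 527)/4)) - 55098 = ((9 - 335) + (½ - √317/4)) - 55098 = (-326 + (½ - √317/4)) - 55098 = (-651/2 - √317/4) - 55098 = -110847/2 - √317/4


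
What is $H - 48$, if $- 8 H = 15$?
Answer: $- \frac{399}{8} \approx -49.875$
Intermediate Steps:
$H = - \frac{15}{8}$ ($H = \left(- \frac{1}{8}\right) 15 = - \frac{15}{8} \approx -1.875$)
$H - 48 = - \frac{15}{8} - 48 = - \frac{399}{8}$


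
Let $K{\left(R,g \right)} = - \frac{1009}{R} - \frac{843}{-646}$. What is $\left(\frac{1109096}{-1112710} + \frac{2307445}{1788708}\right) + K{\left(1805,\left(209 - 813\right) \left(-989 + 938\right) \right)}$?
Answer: $\frac{6346713567482353}{6107276295629580} \approx 1.0392$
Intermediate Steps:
$K{\left(R,g \right)} = \frac{843}{646} - \frac{1009}{R}$ ($K{\left(R,g \right)} = - \frac{1009}{R} - - \frac{843}{646} = - \frac{1009}{R} + \frac{843}{646} = \frac{843}{646} - \frac{1009}{R}$)
$\left(\frac{1109096}{-1112710} + \frac{2307445}{1788708}\right) + K{\left(1805,\left(209 - 813\right) \left(-989 + 938\right) \right)} = \left(\frac{1109096}{-1112710} + \frac{2307445}{1788708}\right) + \left(\frac{843}{646} - \frac{1009}{1805}\right) = \left(1109096 \left(- \frac{1}{1112710}\right) + 2307445 \cdot \frac{1}{1788708}\right) + \left(\frac{843}{646} - \frac{1009}{1805}\right) = \left(- \frac{554548}{556355} + \frac{2307445}{1788708}\right) + \left(\frac{843}{646} - \frac{1009}{1805}\right) = \frac{291834118991}{995156639340} + \frac{45779}{61370} = \frac{6346713567482353}{6107276295629580}$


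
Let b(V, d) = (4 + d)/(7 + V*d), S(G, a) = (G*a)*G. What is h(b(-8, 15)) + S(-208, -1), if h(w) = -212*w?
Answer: -4884804/113 ≈ -43228.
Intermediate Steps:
S(G, a) = a*G**2
b(V, d) = (4 + d)/(7 + V*d)
h(b(-8, 15)) + S(-208, -1) = -212*(4 + 15)/(7 - 8*15) - 1*(-208)**2 = -212*19/(7 - 120) - 1*43264 = -212*19/(-113) - 43264 = -(-212)*19/113 - 43264 = -212*(-19/113) - 43264 = 4028/113 - 43264 = -4884804/113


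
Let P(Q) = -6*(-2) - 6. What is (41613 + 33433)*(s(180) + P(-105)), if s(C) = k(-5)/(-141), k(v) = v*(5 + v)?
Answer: 450276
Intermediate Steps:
s(C) = 0 (s(C) = -5*(5 - 5)/(-141) = -5*0*(-1/141) = 0*(-1/141) = 0)
P(Q) = 6 (P(Q) = 12 - 6 = 6)
(41613 + 33433)*(s(180) + P(-105)) = (41613 + 33433)*(0 + 6) = 75046*6 = 450276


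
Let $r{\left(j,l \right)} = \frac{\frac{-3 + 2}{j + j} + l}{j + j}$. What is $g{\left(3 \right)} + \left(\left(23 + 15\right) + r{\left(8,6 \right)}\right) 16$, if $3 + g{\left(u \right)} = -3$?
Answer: $\frac{9727}{16} \approx 607.94$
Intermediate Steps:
$g{\left(u \right)} = -6$ ($g{\left(u \right)} = -3 - 3 = -6$)
$r{\left(j,l \right)} = \frac{l - \frac{1}{2 j}}{2 j}$ ($r{\left(j,l \right)} = \frac{- \frac{1}{2 j} + l}{2 j} = \left(- \frac{1}{2 j} + l\right) \frac{1}{2 j} = \left(l - \frac{1}{2 j}\right) \frac{1}{2 j} = \frac{l - \frac{1}{2 j}}{2 j}$)
$g{\left(3 \right)} + \left(\left(23 + 15\right) + r{\left(8,6 \right)}\right) 16 = -6 + \left(\left(23 + 15\right) + \frac{-1 + 2 \cdot 8 \cdot 6}{4 \cdot 64}\right) 16 = -6 + \left(38 + \frac{1}{4} \cdot \frac{1}{64} \left(-1 + 96\right)\right) 16 = -6 + \left(38 + \frac{1}{4} \cdot \frac{1}{64} \cdot 95\right) 16 = -6 + \left(38 + \frac{95}{256}\right) 16 = -6 + \frac{9823}{256} \cdot 16 = -6 + \frac{9823}{16} = \frac{9727}{16}$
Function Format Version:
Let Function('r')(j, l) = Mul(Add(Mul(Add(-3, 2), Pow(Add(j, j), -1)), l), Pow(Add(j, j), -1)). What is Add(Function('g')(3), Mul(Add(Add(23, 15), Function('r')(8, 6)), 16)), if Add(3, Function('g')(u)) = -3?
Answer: Rational(9727, 16) ≈ 607.94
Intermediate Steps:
Function('g')(u) = -6 (Function('g')(u) = Add(-3, -3) = -6)
Function('r')(j, l) = Mul(Rational(1, 2), Pow(j, -1), Add(l, Mul(Rational(-1, 2), Pow(j, -1)))) (Function('r')(j, l) = Mul(Add(Mul(-1, Pow(Mul(2, j), -1)), l), Pow(Mul(2, j), -1)) = Mul(Add(Mul(-1, Mul(Rational(1, 2), Pow(j, -1))), l), Mul(Rational(1, 2), Pow(j, -1))) = Mul(Add(Mul(Rational(-1, 2), Pow(j, -1)), l), Mul(Rational(1, 2), Pow(j, -1))) = Mul(Add(l, Mul(Rational(-1, 2), Pow(j, -1))), Mul(Rational(1, 2), Pow(j, -1))) = Mul(Rational(1, 2), Pow(j, -1), Add(l, Mul(Rational(-1, 2), Pow(j, -1)))))
Add(Function('g')(3), Mul(Add(Add(23, 15), Function('r')(8, 6)), 16)) = Add(-6, Mul(Add(Add(23, 15), Mul(Rational(1, 4), Pow(8, -2), Add(-1, Mul(2, 8, 6)))), 16)) = Add(-6, Mul(Add(38, Mul(Rational(1, 4), Rational(1, 64), Add(-1, 96))), 16)) = Add(-6, Mul(Add(38, Mul(Rational(1, 4), Rational(1, 64), 95)), 16)) = Add(-6, Mul(Add(38, Rational(95, 256)), 16)) = Add(-6, Mul(Rational(9823, 256), 16)) = Add(-6, Rational(9823, 16)) = Rational(9727, 16)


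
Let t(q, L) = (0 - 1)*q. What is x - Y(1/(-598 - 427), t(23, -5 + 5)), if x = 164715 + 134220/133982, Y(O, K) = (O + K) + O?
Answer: 11311931363682/68665775 ≈ 1.6474e+5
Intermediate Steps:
t(q, L) = -q
Y(O, K) = K + 2*O (Y(O, K) = (K + O) + O = K + 2*O)
x = 11034489675/66991 (x = 164715 + 134220*(1/133982) = 164715 + 67110/66991 = 11034489675/66991 ≈ 1.6472e+5)
x - Y(1/(-598 - 427), t(23, -5 + 5)) = 11034489675/66991 - (-1*23 + 2/(-598 - 427)) = 11034489675/66991 - (-23 + 2/(-1025)) = 11034489675/66991 - (-23 + 2*(-1/1025)) = 11034489675/66991 - (-23 - 2/1025) = 11034489675/66991 - 1*(-23577/1025) = 11034489675/66991 + 23577/1025 = 11311931363682/68665775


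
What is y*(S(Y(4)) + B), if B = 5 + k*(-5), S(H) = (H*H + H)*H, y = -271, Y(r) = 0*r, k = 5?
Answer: 5420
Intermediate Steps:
Y(r) = 0
S(H) = H*(H + H**2) (S(H) = (H**2 + H)*H = (H + H**2)*H = H*(H + H**2))
B = -20 (B = 5 + 5*(-5) = 5 - 25 = -20)
y*(S(Y(4)) + B) = -271*(0**2*(1 + 0) - 20) = -271*(0*1 - 20) = -271*(0 - 20) = -271*(-20) = 5420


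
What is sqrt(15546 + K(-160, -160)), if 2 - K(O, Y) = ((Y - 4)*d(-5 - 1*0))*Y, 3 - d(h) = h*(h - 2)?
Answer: 22*sqrt(1767) ≈ 924.79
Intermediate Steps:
d(h) = 3 - h*(-2 + h) (d(h) = 3 - h*(h - 2) = 3 - h*(-2 + h))
K(O, Y) = 2 - Y*(128 - 32*Y) (K(O, Y) = 2 - (Y - 4)*(3 - (-5 - 1*0)**2 + 2*(-5 - 1*0))*Y = 2 - (-4 + Y)*(3 - (-5 + 0)**2 + 2*(-5 + 0))*Y = 2 - (-4 + Y)*(3 - 1*(-5)**2 + 2*(-5))*Y = 2 - (-4 + Y)*(3 - 1*25 - 10)*Y = 2 - (-4 + Y)*(3 - 25 - 10)*Y = 2 - (-4 + Y)*(-32)*Y = 2 - (128 - 32*Y)*Y = 2 - Y*(128 - 32*Y))
sqrt(15546 + K(-160, -160)) = sqrt(15546 + (2 - 128*(-160) + 32*(-160)**2)) = sqrt(15546 + (2 + 20480 + 32*25600)) = sqrt(15546 + (2 + 20480 + 819200)) = sqrt(15546 + 839682) = sqrt(855228) = 22*sqrt(1767)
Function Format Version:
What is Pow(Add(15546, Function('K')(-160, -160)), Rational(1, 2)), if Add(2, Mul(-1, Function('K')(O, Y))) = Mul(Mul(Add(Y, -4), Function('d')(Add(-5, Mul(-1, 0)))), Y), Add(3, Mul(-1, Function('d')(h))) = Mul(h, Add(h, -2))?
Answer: Mul(22, Pow(1767, Rational(1, 2))) ≈ 924.79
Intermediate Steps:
Function('d')(h) = Add(3, Mul(-1, h, Add(-2, h))) (Function('d')(h) = Add(3, Mul(-1, Mul(h, Add(h, -2)))) = Add(3, Mul(-1, Mul(h, Add(-2, h)))) = Add(3, Mul(-1, h, Add(-2, h))))
Function('K')(O, Y) = Add(2, Mul(-1, Y, Add(128, Mul(-32, Y)))) (Function('K')(O, Y) = Add(2, Mul(-1, Mul(Mul(Add(Y, -4), Add(3, Mul(-1, Pow(Add(-5, Mul(-1, 0)), 2)), Mul(2, Add(-5, Mul(-1, 0))))), Y))) = Add(2, Mul(-1, Mul(Mul(Add(-4, Y), Add(3, Mul(-1, Pow(Add(-5, 0), 2)), Mul(2, Add(-5, 0)))), Y))) = Add(2, Mul(-1, Mul(Mul(Add(-4, Y), Add(3, Mul(-1, Pow(-5, 2)), Mul(2, -5))), Y))) = Add(2, Mul(-1, Mul(Mul(Add(-4, Y), Add(3, Mul(-1, 25), -10)), Y))) = Add(2, Mul(-1, Mul(Mul(Add(-4, Y), Add(3, -25, -10)), Y))) = Add(2, Mul(-1, Mul(Mul(Add(-4, Y), -32), Y))) = Add(2, Mul(-1, Mul(Add(128, Mul(-32, Y)), Y))) = Add(2, Mul(-1, Mul(Y, Add(128, Mul(-32, Y))))) = Add(2, Mul(-1, Y, Add(128, Mul(-32, Y)))))
Pow(Add(15546, Function('K')(-160, -160)), Rational(1, 2)) = Pow(Add(15546, Add(2, Mul(-128, -160), Mul(32, Pow(-160, 2)))), Rational(1, 2)) = Pow(Add(15546, Add(2, 20480, Mul(32, 25600))), Rational(1, 2)) = Pow(Add(15546, Add(2, 20480, 819200)), Rational(1, 2)) = Pow(Add(15546, 839682), Rational(1, 2)) = Pow(855228, Rational(1, 2)) = Mul(22, Pow(1767, Rational(1, 2)))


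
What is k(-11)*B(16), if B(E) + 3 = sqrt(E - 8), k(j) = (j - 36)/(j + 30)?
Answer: 141/19 - 94*sqrt(2)/19 ≈ 0.42442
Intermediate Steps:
k(j) = (-36 + j)/(30 + j)
B(E) = -3 + sqrt(-8 + E) (B(E) = -3 + sqrt(E - 8) = -3 + sqrt(-8 + E))
k(-11)*B(16) = ((-36 - 11)/(30 - 11))*(-3 + sqrt(-8 + 16)) = (-47/19)*(-3 + sqrt(8)) = ((1/19)*(-47))*(-3 + 2*sqrt(2)) = -47*(-3 + 2*sqrt(2))/19 = 141/19 - 94*sqrt(2)/19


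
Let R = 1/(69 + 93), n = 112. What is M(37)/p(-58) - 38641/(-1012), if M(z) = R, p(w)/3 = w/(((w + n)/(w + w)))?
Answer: 584947711/15319656 ≈ 38.183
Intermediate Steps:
p(w) = 6*w²/(112 + w) (p(w) = 3*(w/(((w + 112)/(w + w)))) = 3*(w/(((112 + w)/((2*w))))) = 3*(w/(((112 + w)*(1/(2*w))))) = 3*(w/(((112 + w)/(2*w)))) = 3*(w*(2*w/(112 + w))) = 3*(2*w²/(112 + w)) = 6*w²/(112 + w))
R = 1/162 ≈ 0.0061728
M(z) = 1/162
M(37)/p(-58) - 38641/(-1012) = 1/(162*((6*(-58)²/(112 - 58)))) - 38641/(-1012) = 1/(162*((6*3364/54))) - 38641*(-1/1012) = 1/(162*((6*3364*(1/54)))) + 38641/1012 = 1/(162*(3364/9)) + 38641/1012 = (1/162)*(9/3364) + 38641/1012 = 1/60552 + 38641/1012 = 584947711/15319656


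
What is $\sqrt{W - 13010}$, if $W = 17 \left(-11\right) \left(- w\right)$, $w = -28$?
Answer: $i \sqrt{18246} \approx 135.08 i$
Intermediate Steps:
$W = -5236$ ($W = 17 \left(-11\right) \left(\left(-1\right) \left(-28\right)\right) = \left(-187\right) 28 = -5236$)
$\sqrt{W - 13010} = \sqrt{-5236 - 13010} = \sqrt{-18246} = i \sqrt{18246}$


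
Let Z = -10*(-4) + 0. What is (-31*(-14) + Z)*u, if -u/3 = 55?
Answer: -78210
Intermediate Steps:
u = -165 (u = -3*55 = -165)
Z = 40 (Z = 40 + 0 = 40)
(-31*(-14) + Z)*u = (-31*(-14) + 40)*(-165) = (434 + 40)*(-165) = 474*(-165) = -78210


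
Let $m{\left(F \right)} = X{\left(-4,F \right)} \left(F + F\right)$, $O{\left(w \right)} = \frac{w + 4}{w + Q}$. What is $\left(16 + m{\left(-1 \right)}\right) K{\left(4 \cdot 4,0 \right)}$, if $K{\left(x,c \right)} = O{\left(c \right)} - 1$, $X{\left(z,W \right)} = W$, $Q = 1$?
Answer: $54$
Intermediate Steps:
$O{\left(w \right)} = \frac{4 + w}{1 + w}$ ($O{\left(w \right)} = \frac{w + 4}{w + 1} = \frac{4 + w}{1 + w}$)
$K{\left(x,c \right)} = -1 + \frac{4 + c}{1 + c}$ ($K{\left(x,c \right)} = \frac{4 + c}{1 + c} - 1 = -1 + \frac{4 + c}{1 + c}$)
$m{\left(F \right)} = 2 F^{2}$ ($m{\left(F \right)} = F \left(F + F\right) = F 2 F = 2 F^{2}$)
$\left(16 + m{\left(-1 \right)}\right) K{\left(4 \cdot 4,0 \right)} = \left(16 + 2 \left(-1\right)^{2}\right) \frac{3}{1 + 0} = \left(16 + 2 \cdot 1\right) \frac{3}{1} = \left(16 + 2\right) 3 \cdot 1 = 18 \cdot 3 = 54$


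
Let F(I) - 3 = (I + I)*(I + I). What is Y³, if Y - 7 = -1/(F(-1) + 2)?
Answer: 238328/729 ≈ 326.92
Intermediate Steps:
F(I) = 3 + 4*I² (F(I) = 3 + (I + I)*(I + I) = 3 + (2*I)*(2*I) = 3 + 4*I²)
Y = 62/9 (Y = 7 - 1/((3 + 4*(-1)²) + 2) = 7 - 1/((3 + 4*1) + 2) = 7 - 1/((3 + 4) + 2) = 7 - 1/(7 + 2) = 7 - 1/9 = 7 - 1*⅑ = 7 - ⅑ = 62/9 ≈ 6.8889)
Y³ = (62/9)³ = 238328/729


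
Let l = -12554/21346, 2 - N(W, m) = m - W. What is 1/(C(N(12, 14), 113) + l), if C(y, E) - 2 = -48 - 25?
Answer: -10673/764060 ≈ -0.013969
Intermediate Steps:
N(W, m) = 2 + W - m (N(W, m) = 2 - (m - W) = 2 + (W - m) = 2 + W - m)
C(y, E) = -71 (C(y, E) = 2 + (-48 - 25) = 2 - 73 = -71)
l = -6277/10673 (l = -12554*1/21346 = -6277/10673 ≈ -0.58812)
1/(C(N(12, 14), 113) + l) = 1/(-71 - 6277/10673) = 1/(-764060/10673) = -10673/764060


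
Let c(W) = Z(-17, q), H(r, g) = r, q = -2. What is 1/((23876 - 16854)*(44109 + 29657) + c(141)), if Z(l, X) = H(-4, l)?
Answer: 1/517984848 ≈ 1.9306e-9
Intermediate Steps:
Z(l, X) = -4
c(W) = -4
1/((23876 - 16854)*(44109 + 29657) + c(141)) = 1/((23876 - 16854)*(44109 + 29657) - 4) = 1/(7022*73766 - 4) = 1/(517984852 - 4) = 1/517984848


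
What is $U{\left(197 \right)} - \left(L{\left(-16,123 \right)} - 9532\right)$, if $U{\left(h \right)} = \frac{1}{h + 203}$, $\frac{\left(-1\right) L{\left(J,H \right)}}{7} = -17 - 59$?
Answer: $\frac{3600001}{400} \approx 9000.0$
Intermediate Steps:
$L{\left(J,H \right)} = 532$ ($L{\left(J,H \right)} = - 7 \left(-17 - 59\right) = \left(-7\right) \left(-76\right) = 532$)
$U{\left(h \right)} = \frac{1}{203 + h}$
$U{\left(197 \right)} - \left(L{\left(-16,123 \right)} - 9532\right) = \frac{1}{203 + 197} - \left(532 - 9532\right) = \frac{1}{400} - -9000 = \frac{1}{400} + 9000 = \frac{3600001}{400}$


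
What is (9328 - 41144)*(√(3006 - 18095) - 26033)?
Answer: 828265928 - 31816*I*√15089 ≈ 8.2827e+8 - 3.9082e+6*I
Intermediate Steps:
(9328 - 41144)*(√(3006 - 18095) - 26033) = -31816*(√(-15089) - 26033) = -31816*(I*√15089 - 26033) = -31816*(-26033 + I*√15089) = 828265928 - 31816*I*√15089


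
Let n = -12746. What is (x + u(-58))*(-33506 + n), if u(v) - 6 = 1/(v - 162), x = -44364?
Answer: 112840553443/55 ≈ 2.0516e+9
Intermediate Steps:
u(v) = 6 + 1/(-162 + v) (u(v) = 6 + 1/(v - 162) = 6 + 1/(-162 + v))
(x + u(-58))*(-33506 + n) = (-44364 + (-971 + 6*(-58))/(-162 - 58))*(-33506 - 12746) = (-44364 + (-971 - 348)/(-220))*(-46252) = (-44364 - 1/220*(-1319))*(-46252) = (-44364 + 1319/220)*(-46252) = -9758761/220*(-46252) = 112840553443/55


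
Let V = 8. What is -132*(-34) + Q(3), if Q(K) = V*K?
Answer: 4512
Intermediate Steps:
Q(K) = 8*K
-132*(-34) + Q(3) = -132*(-34) + 8*3 = 4488 + 24 = 4512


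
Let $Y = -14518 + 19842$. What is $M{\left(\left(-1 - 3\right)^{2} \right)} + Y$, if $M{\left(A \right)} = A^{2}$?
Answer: $5580$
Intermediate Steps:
$Y = 5324$
$M{\left(\left(-1 - 3\right)^{2} \right)} + Y = \left(\left(-1 - 3\right)^{2}\right)^{2} + 5324 = \left(\left(-4\right)^{2}\right)^{2} + 5324 = 16^{2} + 5324 = 256 + 5324 = 5580$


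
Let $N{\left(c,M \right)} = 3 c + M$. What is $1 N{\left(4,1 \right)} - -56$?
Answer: $69$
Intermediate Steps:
$N{\left(c,M \right)} = M + 3 c$
$1 N{\left(4,1 \right)} - -56 = 1 \left(1 + 3 \cdot 4\right) - -56 = 1 \left(1 + 12\right) + 56 = 1 \cdot 13 + 56 = 13 + 56 = 69$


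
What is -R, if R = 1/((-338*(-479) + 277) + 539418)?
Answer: -1/701597 ≈ -1.4253e-6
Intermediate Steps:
R = 1/701597 (R = 1/((161902 + 277) + 539418) = 1/(162179 + 539418) = 1/701597 ≈ 1.4253e-6)
-R = -1*1/701597 = -1/701597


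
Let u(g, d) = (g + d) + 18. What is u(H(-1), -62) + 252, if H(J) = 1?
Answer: 209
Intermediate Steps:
u(g, d) = 18 + d + g (u(g, d) = (d + g) + 18 = 18 + d + g)
u(H(-1), -62) + 252 = (18 - 62 + 1) + 252 = -43 + 252 = 209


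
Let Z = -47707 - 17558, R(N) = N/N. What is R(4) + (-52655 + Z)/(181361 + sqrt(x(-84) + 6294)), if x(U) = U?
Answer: 11505716991/32891806111 + 353760*sqrt(690)/32891806111 ≈ 0.35009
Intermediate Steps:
R(N) = 1
Z = -65265
R(4) + (-52655 + Z)/(181361 + sqrt(x(-84) + 6294)) = 1 + (-52655 - 65265)/(181361 + sqrt(-84 + 6294)) = 1 - 117920/(181361 + sqrt(6210)) = 1 - 117920/(181361 + 3*sqrt(690))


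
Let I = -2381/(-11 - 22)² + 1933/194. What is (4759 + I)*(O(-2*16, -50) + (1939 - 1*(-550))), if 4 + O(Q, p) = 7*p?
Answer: 2150068866295/211266 ≈ 1.0177e+7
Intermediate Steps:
O(Q, p) = -4 + 7*p
I = 1643123/211266 (I = -2381/((-33)²) + 1933*(1/194) = -2381/1089 + 1933/194 = 1643123/211266 ≈ 7.7775)
(4759 + I)*(O(-2*16, -50) + (1939 - 1*(-550))) = (4759 + 1643123/211266)*((-4 + 7*(-50)) + (1939 - 1*(-550))) = 1007058017*((-4 - 350) + (1939 + 550))/211266 = 1007058017*(-354 + 2489)/211266 = (1007058017/211266)*2135 = 2150068866295/211266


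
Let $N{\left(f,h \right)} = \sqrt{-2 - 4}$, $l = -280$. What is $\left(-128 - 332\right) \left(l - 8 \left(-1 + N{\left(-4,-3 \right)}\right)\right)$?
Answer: $125120 + 3680 i \sqrt{6} \approx 1.2512 \cdot 10^{5} + 9014.1 i$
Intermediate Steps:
$N{\left(f,h \right)} = i \sqrt{6}$ ($N{\left(f,h \right)} = \sqrt{-6} = i \sqrt{6}$)
$\left(-128 - 332\right) \left(l - 8 \left(-1 + N{\left(-4,-3 \right)}\right)\right) = \left(-128 - 332\right) \left(-280 - 8 \left(-1 + i \sqrt{6}\right)\right) = - 460 \left(-280 + \left(8 - 8 i \sqrt{6}\right)\right) = - 460 \left(-272 - 8 i \sqrt{6}\right) = 125120 + 3680 i \sqrt{6}$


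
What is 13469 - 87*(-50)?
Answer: 17819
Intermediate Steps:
13469 - 87*(-50) = 13469 - 1*(-4350) = 13469 + 4350 = 17819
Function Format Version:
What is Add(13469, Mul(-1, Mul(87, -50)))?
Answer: 17819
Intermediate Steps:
Add(13469, Mul(-1, Mul(87, -50))) = Add(13469, Mul(-1, -4350)) = Add(13469, 4350) = 17819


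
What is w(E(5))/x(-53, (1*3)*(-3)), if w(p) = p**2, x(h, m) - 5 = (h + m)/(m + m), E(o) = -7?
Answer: 441/76 ≈ 5.8026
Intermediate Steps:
x(h, m) = 5 + (h + m)/(2*m) (x(h, m) = 5 + (h + m)/(m + m) = 5 + (h + m)/((2*m)) = 5 + (h + m)*(1/(2*m)) = 5 + (h + m)/(2*m))
w(E(5))/x(-53, (1*3)*(-3)) = (-7)**2/(((-53 + 11*((1*3)*(-3)))/(2*(((1*3)*(-3)))))) = 49/(((-53 + 11*(3*(-3)))/(2*((3*(-3)))))) = 49/(((1/2)*(-53 + 11*(-9))/(-9))) = 49/(((1/2)*(-1/9)*(-53 - 99))) = 49/(((1/2)*(-1/9)*(-152))) = 49/(76/9) = 49*(9/76) = 441/76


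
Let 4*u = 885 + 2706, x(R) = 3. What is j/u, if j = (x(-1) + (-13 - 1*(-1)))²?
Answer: 12/133 ≈ 0.090226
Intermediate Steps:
u = 3591/4 (u = (885 + 2706)/4 = (¼)*3591 = 3591/4 ≈ 897.75)
j = 81 (j = (3 + (-13 - 1*(-1)))² = (3 + (-13 + 1))² = (3 - 12)² = (-9)² = 81)
j/u = 81/(3591/4) = 81*(4/3591) = 12/133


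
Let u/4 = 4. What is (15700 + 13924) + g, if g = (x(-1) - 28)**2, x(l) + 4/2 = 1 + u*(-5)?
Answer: 41505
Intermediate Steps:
u = 16 (u = 4*4 = 16)
x(l) = -81 (x(l) = -2 + (1 + 16*(-5)) = -2 + (1 - 80) = -2 - 79 = -81)
g = 11881 (g = (-81 - 28)**2 = (-109)**2 = 11881)
(15700 + 13924) + g = (15700 + 13924) + 11881 = 29624 + 11881 = 41505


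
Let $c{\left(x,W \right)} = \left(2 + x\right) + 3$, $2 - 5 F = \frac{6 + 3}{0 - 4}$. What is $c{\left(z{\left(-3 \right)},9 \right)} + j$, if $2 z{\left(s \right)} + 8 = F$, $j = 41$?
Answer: $\frac{1697}{40} \approx 42.425$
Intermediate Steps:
$F = \frac{17}{20}$ ($F = \frac{2}{5} - \frac{\left(6 + 3\right) \frac{1}{0 - 4}}{5} = \frac{2}{5} - \frac{9 \frac{1}{-4}}{5} = \frac{2}{5} - \frac{9 \left(- \frac{1}{4}\right)}{5} = \frac{2}{5} - - \frac{9}{20} = \frac{2}{5} + \frac{9}{20} = \frac{17}{20} \approx 0.85$)
$z{\left(s \right)} = - \frac{143}{40}$ ($z{\left(s \right)} = -4 + \frac{1}{2} \cdot \frac{17}{20} = -4 + \frac{17}{40} = - \frac{143}{40}$)
$c{\left(x,W \right)} = 5 + x$
$c{\left(z{\left(-3 \right)},9 \right)} + j = \left(5 - \frac{143}{40}\right) + 41 = \frac{57}{40} + 41 = \frac{1697}{40}$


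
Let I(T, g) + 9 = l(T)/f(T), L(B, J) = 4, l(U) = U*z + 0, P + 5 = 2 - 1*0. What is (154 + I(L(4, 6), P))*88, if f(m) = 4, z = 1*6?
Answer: 13288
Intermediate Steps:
z = 6
P = -3 (P = -5 + (2 - 1*0) = -5 + (2 + 0) = -5 + 2 = -3)
l(U) = 6*U (l(U) = U*6 + 0 = 6*U + 0 = 6*U)
I(T, g) = -9 + 3*T/2 (I(T, g) = -9 + (6*T)/4 = -9 + (6*T)*(1/4) = -9 + 3*T/2)
(154 + I(L(4, 6), P))*88 = (154 + (-9 + (3/2)*4))*88 = (154 + (-9 + 6))*88 = (154 - 3)*88 = 151*88 = 13288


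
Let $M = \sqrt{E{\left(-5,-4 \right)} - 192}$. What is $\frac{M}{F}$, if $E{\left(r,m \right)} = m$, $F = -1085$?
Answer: $- \frac{2 i}{155} \approx - 0.012903 i$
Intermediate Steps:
$M = 14 i$ ($M = \sqrt{-4 - 192} = \sqrt{-196} = 14 i \approx 14.0 i$)
$\frac{M}{F} = \frac{14 i}{-1085} = 14 i \left(- \frac{1}{1085}\right) = - \frac{2 i}{155}$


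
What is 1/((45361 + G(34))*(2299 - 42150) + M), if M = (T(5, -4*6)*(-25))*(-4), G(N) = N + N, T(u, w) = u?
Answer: -1/1810390579 ≈ -5.5237e-10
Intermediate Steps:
G(N) = 2*N
M = 500 (M = (5*(-25))*(-4) = -125*(-4) = 500)
1/((45361 + G(34))*(2299 - 42150) + M) = 1/((45361 + 2*34)*(2299 - 42150) + 500) = 1/((45361 + 68)*(-39851) + 500) = 1/(45429*(-39851) + 500) = 1/(-1810391079 + 500) = 1/(-1810390579) = -1/1810390579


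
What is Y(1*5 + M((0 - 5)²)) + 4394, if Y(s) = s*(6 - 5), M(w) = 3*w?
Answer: 4474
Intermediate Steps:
Y(s) = s (Y(s) = s*1 = s)
Y(1*5 + M((0 - 5)²)) + 4394 = (1*5 + 3*(0 - 5)²) + 4394 = (5 + 3*(-5)²) + 4394 = (5 + 3*25) + 4394 = (5 + 75) + 4394 = 80 + 4394 = 4474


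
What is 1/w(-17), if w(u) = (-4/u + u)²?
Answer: 289/81225 ≈ 0.0035580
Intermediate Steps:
w(u) = (u - 4/u)²
1/w(-17) = 1/((-4 + (-17)²)²/(-17)²) = 1/((-4 + 289)²/289) = 1/((1/289)*285²) = 1/((1/289)*81225) = 1/(81225/289) = 289/81225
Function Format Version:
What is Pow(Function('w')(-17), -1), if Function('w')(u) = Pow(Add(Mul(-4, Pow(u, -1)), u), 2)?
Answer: Rational(289, 81225) ≈ 0.0035580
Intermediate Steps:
Function('w')(u) = Pow(Add(u, Mul(-4, Pow(u, -1))), 2)
Pow(Function('w')(-17), -1) = Pow(Mul(Pow(-17, -2), Pow(Add(-4, Pow(-17, 2)), 2)), -1) = Pow(Mul(Rational(1, 289), Pow(Add(-4, 289), 2)), -1) = Pow(Mul(Rational(1, 289), Pow(285, 2)), -1) = Pow(Mul(Rational(1, 289), 81225), -1) = Pow(Rational(81225, 289), -1) = Rational(289, 81225)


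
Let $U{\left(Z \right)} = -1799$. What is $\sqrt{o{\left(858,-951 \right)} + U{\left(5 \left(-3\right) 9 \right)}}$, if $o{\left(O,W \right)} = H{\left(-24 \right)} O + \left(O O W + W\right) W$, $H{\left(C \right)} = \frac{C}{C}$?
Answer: $14 \sqrt{3396879394} \approx 8.1596 \cdot 10^{5}$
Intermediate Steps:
$H{\left(C \right)} = 1$
$o{\left(O,W \right)} = O + W \left(W + W O^{2}\right)$ ($o{\left(O,W \right)} = 1 O + \left(O O W + W\right) W = O + \left(O^{2} W + W\right) W = O + \left(W O^{2} + W\right) W = O + \left(W + W O^{2}\right) W = O + W \left(W + W O^{2}\right)$)
$\sqrt{o{\left(858,-951 \right)} + U{\left(5 \left(-3\right) 9 \right)}} = \sqrt{\left(858 + \left(-951\right)^{2} + 858^{2} \left(-951\right)^{2}\right) - 1799} = \sqrt{\left(858 + 904401 + 736164 \cdot 904401\right) - 1799} = \sqrt{\left(858 + 904401 + 665787457764\right) - 1799} = \sqrt{665788363023 - 1799} = \sqrt{665788361224} = 14 \sqrt{3396879394}$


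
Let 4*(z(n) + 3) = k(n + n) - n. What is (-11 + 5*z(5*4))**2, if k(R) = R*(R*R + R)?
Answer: 6715638601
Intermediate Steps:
k(R) = R*(R + R**2) (k(R) = R*(R**2 + R) = R*(R + R**2))
z(n) = -3 - n/4 + n**2*(1 + 2*n) (z(n) = -3 + ((n + n)**2*(1 + (n + n)) - n)/4 = -3 + ((2*n)**2*(1 + 2*n) - n)/4 = -3 + ((4*n**2)*(1 + 2*n) - n)/4 = -3 + (4*n**2*(1 + 2*n) - n)/4 = -3 + (-n + 4*n**2*(1 + 2*n))/4 = -3 + (-n/4 + n**2*(1 + 2*n)) = -3 - n/4 + n**2*(1 + 2*n))
(-11 + 5*z(5*4))**2 = (-11 + 5*(-3 + (5*4)**2 + 2*(5*4)**3 - 5*4/4))**2 = (-11 + 5*(-3 + 20**2 + 2*20**3 - 1/4*20))**2 = (-11 + 5*(-3 + 400 + 2*8000 - 5))**2 = (-11 + 5*(-3 + 400 + 16000 - 5))**2 = (-11 + 5*16392)**2 = (-11 + 81960)**2 = 81949**2 = 6715638601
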